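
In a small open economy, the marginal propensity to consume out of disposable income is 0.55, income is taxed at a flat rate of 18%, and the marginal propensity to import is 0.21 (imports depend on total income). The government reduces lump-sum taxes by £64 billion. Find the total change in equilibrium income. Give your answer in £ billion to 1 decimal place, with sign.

A lump-sum tax change of −£64 billion shifts disposable income by +£64 billion; first-round consumption changes by −c × ΔT = −0.55 × (−£64 billion) = +£35.2 billion.
Expenditure multiplier = 1/(1 − c(1−t) + m) = 1/(1 − 0.55×0.82 + 0.21) = 1/0.759 ≈ 1.318.
The tax multiplier is −c × k ≈ −0.725, so ΔY = k × (−c·ΔT) = (+£35.2 billion) / 0.759 ≈ +£46.4 billion.

+£46.4 billion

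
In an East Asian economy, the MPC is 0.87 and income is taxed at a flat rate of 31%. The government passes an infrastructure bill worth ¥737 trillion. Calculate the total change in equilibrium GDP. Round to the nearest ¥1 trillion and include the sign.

+¥1,844 trillion

Spending multiplier = 1/(1 − c(1−t)) = 1/(1 − 0.87×0.69) = 1/0.3997 ≈ 2.502.
ΔY = k × ΔG = (+¥737 trillion) / 0.3997 ≈ +¥1,844 trillion.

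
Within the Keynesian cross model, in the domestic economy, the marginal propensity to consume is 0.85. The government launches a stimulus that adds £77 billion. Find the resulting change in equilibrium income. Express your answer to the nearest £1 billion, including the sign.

+£513 billion

Spending multiplier = 1/(1 − MPC) = 1/(1 − 0.85) = 1/0.15 ≈ 6.667.
ΔY = k × ΔG = (+£77 billion) / 0.15 ≈ +£513 billion.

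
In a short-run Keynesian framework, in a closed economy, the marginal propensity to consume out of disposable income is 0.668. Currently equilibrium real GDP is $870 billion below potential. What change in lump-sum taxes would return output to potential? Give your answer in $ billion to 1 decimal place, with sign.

−$432.4 billion

Spending multiplier = 1/(1 − MPC) = 1/(1 − 0.668) = 1/0.332 ≈ 3.012.
Tax multiplier = −c·k = −0.668/0.332 ≈ −2.012. Need ΔY = +$870 billion, so ΔT = ΔY/(−c·k) = −(+$870 billion) × 0.332 / 0.668 ≈ −$432.4 billion.
The government should cut lump-sum taxes by $432.4 billion.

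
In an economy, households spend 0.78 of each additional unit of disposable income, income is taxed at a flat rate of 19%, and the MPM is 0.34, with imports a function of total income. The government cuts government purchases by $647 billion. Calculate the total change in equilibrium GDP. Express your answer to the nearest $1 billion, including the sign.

Government-spending multiplier = 1/(1 − c(1−t) + m) = 1/(1 − 0.78×0.81 + 0.34) = 1/0.7082 ≈ 1.412.
ΔY = k × ΔG = (−$647 billion) / 0.7082 ≈ −$914 billion.

−$914 billion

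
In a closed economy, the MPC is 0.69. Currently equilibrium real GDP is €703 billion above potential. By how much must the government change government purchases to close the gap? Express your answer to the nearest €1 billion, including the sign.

−€218 billion

Spending multiplier = 1/(1 − MPC) = 1/(1 − 0.69) = 1/0.31 ≈ 3.226.
Need ΔY = −€703 billion, so ΔG = ΔY/k = (−€703 billion) × 0.31 ≈ −€218 billion.
The government should cut government purchases by €218 billion.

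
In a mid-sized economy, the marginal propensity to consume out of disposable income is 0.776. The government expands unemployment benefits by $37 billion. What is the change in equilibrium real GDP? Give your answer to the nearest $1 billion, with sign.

The transfer change shifts disposable income by +$37 billion, so first-round consumption changes by c·ΔTR = 0.776 × (+$37 billion) = +$28.712 billion.
Expenditure multiplier = 1/(1 − MPC) = 1/(1 − 0.776) = 1/0.224 ≈ 4.464.
The transfer multiplier is c × k ≈ 3.464, so ΔY = k × (c·ΔTR) = (+$28.712 billion) / 0.224 ≈ +$128 billion.

+$128 billion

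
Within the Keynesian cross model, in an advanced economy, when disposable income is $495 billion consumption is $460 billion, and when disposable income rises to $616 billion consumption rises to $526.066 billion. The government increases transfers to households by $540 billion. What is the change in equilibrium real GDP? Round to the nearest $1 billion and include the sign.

+$649 billion

MPC = ΔC/ΔYd = (526.066 − 460)/(616 − 495) = 66.066/121 = 0.546.
The transfer change shifts disposable income by +$540 billion, so first-round consumption changes by c·ΔTR = 0.546 × (+$540 billion) = +$294.84 billion.
Expenditure multiplier = 1/(1 − MPC) = 1/(1 − 0.546) = 1/0.454 ≈ 2.203.
The transfer multiplier is c × k ≈ 1.203, so ΔY = k × (c·ΔTR) = (+$294.84 billion) / 0.454 ≈ +$649 billion.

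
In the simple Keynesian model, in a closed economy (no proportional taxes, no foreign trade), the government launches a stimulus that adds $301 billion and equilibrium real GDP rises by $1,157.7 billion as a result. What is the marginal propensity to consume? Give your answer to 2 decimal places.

0.74

Implied spending multiplier k = ΔY/ΔG = 1,157.7/301 ≈ 3.8462.
Since k = 1/(1 − MPC), MPC = 1 − 1/k = 1 − ΔG/ΔY = 1 − 301/1,157.7 ≈ 0.74.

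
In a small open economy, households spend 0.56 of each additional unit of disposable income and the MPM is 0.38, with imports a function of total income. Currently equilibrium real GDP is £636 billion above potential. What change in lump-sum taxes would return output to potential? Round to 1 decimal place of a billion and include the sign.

+£931.3 billion

Spending multiplier = 1/(1 − c + m) = 1/(1 − 0.56 + 0.38) = 1/0.82 ≈ 1.22.
Tax multiplier = −c·k = −0.56/0.82 ≈ −0.683. Need ΔY = −£636 billion, so ΔT = ΔY/(−c·k) = −(−£636 billion) × 0.82 / 0.56 ≈ +£931.3 billion.
The government should raise lump-sum taxes by £931.3 billion.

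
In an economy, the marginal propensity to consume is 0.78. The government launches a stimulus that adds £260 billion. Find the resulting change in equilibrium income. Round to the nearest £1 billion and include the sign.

+£1,182 billion

Expenditure multiplier = 1/(1 − MPC) = 1/(1 − 0.78) = 1/0.22 ≈ 4.545.
ΔY = k × ΔG = (+£260 billion) / 0.22 ≈ +£1,182 billion.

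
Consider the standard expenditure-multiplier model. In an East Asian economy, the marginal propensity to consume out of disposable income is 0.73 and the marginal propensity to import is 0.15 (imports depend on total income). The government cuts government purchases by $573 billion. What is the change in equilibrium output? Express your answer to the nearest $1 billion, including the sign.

Spending multiplier = 1/(1 − c + m) = 1/(1 − 0.73 + 0.15) = 1/0.42 ≈ 2.381.
ΔY = k × ΔG = (−$573 billion) / 0.42 ≈ −$1,364 billion.

−$1,364 billion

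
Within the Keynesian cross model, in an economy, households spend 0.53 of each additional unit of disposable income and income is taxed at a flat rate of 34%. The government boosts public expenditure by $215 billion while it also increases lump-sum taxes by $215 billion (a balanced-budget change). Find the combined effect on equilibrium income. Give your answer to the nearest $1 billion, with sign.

Expenditure multiplier = 1/(1 − c(1−t)) = 1/(1 − 0.53×0.66) = 1/0.6502 ≈ 1.538.
ΔG contributes k·ΔG = (+$215 billion) / 0.6502 ≈ +$330.7 billion.
ΔT of +$215 billion changes first-round spending by −c·ΔT = −$113.95 billion, contributing k·(−c·ΔT) = (−$113.95 billion) / 0.6502 ≈ −$175.3 billion.
Net ΔY = k(ΔG − c·ΔT) = (+$101.05 billion) / 0.6502 ≈ +$155 billion.

+$155 billion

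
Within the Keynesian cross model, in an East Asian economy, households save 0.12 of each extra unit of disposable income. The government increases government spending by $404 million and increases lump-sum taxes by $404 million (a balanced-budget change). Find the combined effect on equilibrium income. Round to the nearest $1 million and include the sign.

+$404 million

MPC = 1 − MPS = 1 − 0.12 = 0.88.
Expenditure multiplier = 1/(1 − MPC) = 1/(1 − 0.88) = 1/0.12 ≈ 8.333.
ΔG contributes k·ΔG = (+$404 million) / 0.12 ≈ +$3,366.7 million.
ΔT of +$404 million changes first-round spending by −c·ΔT = −$355.52 million, contributing k·(−c·ΔT) = (−$355.52 million) / 0.12 ≈ −$2,962.7 million.
With ΔG = ΔT and no other leakages, the balanced-budget multiplier is 1, so ΔY = ΔG = +$404 million.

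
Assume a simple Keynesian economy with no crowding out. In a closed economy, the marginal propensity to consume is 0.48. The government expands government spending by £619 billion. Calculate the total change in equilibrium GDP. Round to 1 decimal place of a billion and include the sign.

Expenditure multiplier = 1/(1 − MPC) = 1/(1 − 0.48) = 1/0.52 ≈ 1.923.
ΔY = k × ΔG = (+£619 billion) / 0.52 ≈ +£1,190.4 billion.

+£1,190.4 billion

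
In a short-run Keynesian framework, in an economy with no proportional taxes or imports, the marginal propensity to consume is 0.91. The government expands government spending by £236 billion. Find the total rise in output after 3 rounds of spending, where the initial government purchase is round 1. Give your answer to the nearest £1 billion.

£646 billion

Round 1 adds ΔG = £236 billion; each later round is MPC = 0.91 times the previous.
After 3 rounds: 236 + 214.76 + 195.4316 = ΔG·(1 − c^3)/(1 − c) = 236 × (1 − 0.753571)/0.09 ≈ £646 billion.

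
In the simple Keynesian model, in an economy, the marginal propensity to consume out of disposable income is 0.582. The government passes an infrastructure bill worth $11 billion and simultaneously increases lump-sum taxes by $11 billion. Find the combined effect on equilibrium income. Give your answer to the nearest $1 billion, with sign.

+$11 billion

Expenditure multiplier = 1/(1 − MPC) = 1/(1 − 0.582) = 1/0.418 ≈ 2.392.
ΔG contributes k·ΔG = (+$11 billion) / 0.418 ≈ +$26.3 billion.
ΔT of +$11 billion changes first-round spending by −c·ΔT = −$6.402 billion, contributing k·(−c·ΔT) = (−$6.402 billion) / 0.418 ≈ −$15.3 billion.
With ΔG = ΔT and no other leakages, the balanced-budget multiplier is 1, so ΔY = ΔG = +$11 billion.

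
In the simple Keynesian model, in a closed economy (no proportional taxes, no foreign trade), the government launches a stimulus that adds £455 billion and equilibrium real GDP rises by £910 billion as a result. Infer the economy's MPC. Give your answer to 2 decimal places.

0.50

Implied spending multiplier k = ΔY/ΔG = 910/455 = 2.
Since k = 1/(1 − MPC), MPC = 1 − 1/k = 1 − ΔG/ΔY = 1 − 455/910 = 0.50.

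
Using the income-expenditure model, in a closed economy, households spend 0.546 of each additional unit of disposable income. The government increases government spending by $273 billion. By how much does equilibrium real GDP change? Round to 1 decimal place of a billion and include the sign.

Expenditure multiplier = 1/(1 − MPC) = 1/(1 − 0.546) = 1/0.454 ≈ 2.203.
ΔY = k × ΔG = (+$273 billion) / 0.454 ≈ +$601.3 billion.

+$601.3 billion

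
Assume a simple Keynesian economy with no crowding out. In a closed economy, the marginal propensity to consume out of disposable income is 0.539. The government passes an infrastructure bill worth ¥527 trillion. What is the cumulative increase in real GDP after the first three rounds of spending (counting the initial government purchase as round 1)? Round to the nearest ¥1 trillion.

¥964 trillion

Round 1 adds ΔG = ¥527 trillion; each later round is MPC = 0.539 times the previous.
After 3 rounds: 527 + 284.053 + 153.104567 = ΔG·(1 − c^3)/(1 − c) = 527 × (1 − 0.156590819)/0.461 ≈ ¥964 trillion.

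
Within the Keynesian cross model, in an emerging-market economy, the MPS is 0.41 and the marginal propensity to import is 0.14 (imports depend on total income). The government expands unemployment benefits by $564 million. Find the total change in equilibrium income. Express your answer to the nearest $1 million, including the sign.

MPC = 1 − MPS = 1 − 0.41 = 0.59.
The transfer change shifts disposable income by +$564 million, so first-round consumption changes by c·ΔTR = 0.59 × (+$564 million) = +$332.76 million.
Expenditure multiplier = 1/(1 − c + m) = 1/(1 − 0.59 + 0.14) = 1/0.55 ≈ 1.818.
The transfer multiplier is c × k ≈ 1.073, so ΔY = k × (c·ΔTR) = (+$332.76 million) / 0.55 ≈ +$605 million.

+$605 million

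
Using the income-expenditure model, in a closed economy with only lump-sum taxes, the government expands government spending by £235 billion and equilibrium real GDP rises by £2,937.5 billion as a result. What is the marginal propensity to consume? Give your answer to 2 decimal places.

0.92

Implied spending multiplier k = ΔY/ΔG = 2,937.5/235 = 12.5.
Since k = 1/(1 − MPC), MPC = 1 − 1/k = 1 − ΔG/ΔY = 1 − 235/2,937.5 = 0.92.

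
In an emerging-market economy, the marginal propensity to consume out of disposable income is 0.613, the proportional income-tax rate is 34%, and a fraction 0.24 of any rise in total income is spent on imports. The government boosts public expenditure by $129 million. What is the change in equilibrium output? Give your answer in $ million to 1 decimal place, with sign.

+$154.4 million

Spending multiplier = 1/(1 − c(1−t) + m) = 1/(1 − 0.613×0.66 + 0.24) = 1/0.83542 ≈ 1.197.
ΔY = k × ΔG = (+$129 million) / 0.83542 ≈ +$154.4 million.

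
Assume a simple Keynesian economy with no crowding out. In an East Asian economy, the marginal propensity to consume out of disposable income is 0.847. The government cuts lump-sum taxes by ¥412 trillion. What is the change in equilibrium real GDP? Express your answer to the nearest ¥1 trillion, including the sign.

A lump-sum tax change of −¥412 trillion shifts disposable income by +¥412 trillion; first-round consumption changes by −c × ΔT = −0.847 × (−¥412 trillion) = +¥348.964 trillion.
Expenditure multiplier = 1/(1 − MPC) = 1/(1 − 0.847) = 1/0.153 ≈ 6.536.
The tax multiplier is −c × k ≈ −5.536, so ΔY = k × (−c·ΔT) = (+¥348.964 trillion) / 0.153 ≈ +¥2,281 trillion.

+¥2,281 trillion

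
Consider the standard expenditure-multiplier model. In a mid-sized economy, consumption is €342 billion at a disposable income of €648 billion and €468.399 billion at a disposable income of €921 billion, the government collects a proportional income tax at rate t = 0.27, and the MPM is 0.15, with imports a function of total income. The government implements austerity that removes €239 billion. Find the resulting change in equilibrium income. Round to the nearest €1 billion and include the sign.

−€294 billion

MPC = ΔC/ΔYd = (468.399 − 342)/(921 − 648) = 126.399/273 = 0.463.
Spending multiplier = 1/(1 − c(1−t) + m) = 1/(1 − 0.463×0.73 + 0.15) = 1/0.81201 ≈ 1.232.
ΔY = k × ΔG = (−€239 billion) / 0.81201 ≈ −€294 billion.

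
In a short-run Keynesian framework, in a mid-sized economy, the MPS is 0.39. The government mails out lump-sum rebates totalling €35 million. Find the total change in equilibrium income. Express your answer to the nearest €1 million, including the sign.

+€55 million

MPC = 1 − MPS = 1 − 0.39 = 0.61.
A lump-sum tax change of −€35 million shifts disposable income by +€35 million; first-round consumption changes by −c × ΔT = −0.61 × (−€35 million) = +€21.35 million.
Expenditure multiplier = 1/(1 − MPC) = 1/(1 − 0.61) = 1/0.39 ≈ 2.564.
The tax multiplier is −c × k ≈ −1.564, so ΔY = k × (−c·ΔT) = (+€21.35 million) / 0.39 ≈ +€55 million.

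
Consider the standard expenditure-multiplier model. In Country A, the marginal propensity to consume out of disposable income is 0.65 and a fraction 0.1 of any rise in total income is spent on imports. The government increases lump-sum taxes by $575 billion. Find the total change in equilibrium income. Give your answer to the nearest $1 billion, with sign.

A lump-sum tax change of +$575 billion shifts disposable income by −$575 billion; first-round consumption changes by −c × ΔT = −0.65 × (+$575 billion) = −$373.75 billion.
Expenditure multiplier = 1/(1 − c + m) = 1/(1 − 0.65 + 0.1) = 1/0.45 ≈ 2.222.
The tax multiplier is −c × k ≈ −1.444, so ΔY = k × (−c·ΔT) = (−$373.75 billion) / 0.45 ≈ −$831 billion.

−$831 billion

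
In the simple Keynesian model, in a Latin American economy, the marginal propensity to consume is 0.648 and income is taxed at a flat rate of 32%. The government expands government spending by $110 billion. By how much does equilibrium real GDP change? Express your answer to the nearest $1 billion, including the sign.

+$197 billion

Expenditure multiplier = 1/(1 − c(1−t)) = 1/(1 − 0.648×0.68) = 1/0.55936 ≈ 1.788.
ΔY = k × ΔG = (+$110 billion) / 0.55936 ≈ +$197 billion.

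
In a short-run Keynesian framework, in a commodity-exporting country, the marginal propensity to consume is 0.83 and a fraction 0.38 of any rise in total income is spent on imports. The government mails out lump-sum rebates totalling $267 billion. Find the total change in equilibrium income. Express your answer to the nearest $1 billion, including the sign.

+$403 billion

A lump-sum tax change of −$267 billion shifts disposable income by +$267 billion; first-round consumption changes by −c × ΔT = −0.83 × (−$267 billion) = +$221.61 billion.
Expenditure multiplier = 1/(1 − c + m) = 1/(1 − 0.83 + 0.38) = 1/0.55 ≈ 1.818.
The tax multiplier is −c × k ≈ −1.509, so ΔY = k × (−c·ΔT) = (+$221.61 billion) / 0.55 ≈ +$403 billion.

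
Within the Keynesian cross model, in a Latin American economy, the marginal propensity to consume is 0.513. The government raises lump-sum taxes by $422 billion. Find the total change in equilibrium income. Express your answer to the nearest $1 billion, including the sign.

−$445 billion

A lump-sum tax change of +$422 billion shifts disposable income by −$422 billion; first-round consumption changes by −c × ΔT = −0.513 × (+$422 billion) = −$216.486 billion.
Expenditure multiplier = 1/(1 − MPC) = 1/(1 − 0.513) = 1/0.487 ≈ 2.053.
The tax multiplier is −c × k ≈ −1.053, so ΔY = k × (−c·ΔT) = (−$216.486 billion) / 0.487 ≈ −$445 billion.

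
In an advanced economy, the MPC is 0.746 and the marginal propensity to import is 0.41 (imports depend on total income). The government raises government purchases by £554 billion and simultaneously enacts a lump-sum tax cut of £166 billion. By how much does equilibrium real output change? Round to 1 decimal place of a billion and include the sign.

Expenditure multiplier = 1/(1 − c + m) = 1/(1 − 0.746 + 0.41) = 1/0.664 ≈ 1.506.
ΔG contributes k·ΔG = (+£554 billion) / 0.664 ≈ +£834.3 billion.
ΔT of −£166 billion changes first-round spending by −c·ΔT = +£123.836 billion, contributing k·(−c·ΔT) = (+£123.836 billion) / 0.664 = +£186.5 billion.
Net ΔY = k(ΔG − c·ΔT) = (+£677.836 billion) / 0.664 ≈ +£1,020.8 billion.

+£1,020.8 billion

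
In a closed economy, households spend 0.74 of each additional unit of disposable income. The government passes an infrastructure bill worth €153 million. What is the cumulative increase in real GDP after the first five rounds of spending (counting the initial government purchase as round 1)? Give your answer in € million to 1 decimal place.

Round 1 adds ΔG = €153 million; each later round is MPC = 0.74 times the previous.
After 5 rounds: 153 + 113.22 + 83.7828 + 61.999272 + 45.87946128 = ΔG·(1 − c^5)/(1 − c) = 153 × (1 − 0.2219006624)/0.26 ≈ €457.9 million.

€457.9 million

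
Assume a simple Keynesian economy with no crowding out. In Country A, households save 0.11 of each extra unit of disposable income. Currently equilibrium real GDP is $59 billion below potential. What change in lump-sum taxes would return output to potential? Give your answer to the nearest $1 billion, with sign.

−$7 billion

MPC = 1 − MPS = 1 − 0.11 = 0.89.
Spending multiplier = 1/(1 − MPC) = 1/(1 − 0.89) = 1/0.11 ≈ 9.091.
Tax multiplier = −c·k = −0.89/0.11 ≈ −8.091. Need ΔY = +$59 billion, so ΔT = ΔY/(−c·k) = −(+$59 billion) × 0.11 / 0.89 ≈ −$7 billion.
The government should cut lump-sum taxes by $7 billion.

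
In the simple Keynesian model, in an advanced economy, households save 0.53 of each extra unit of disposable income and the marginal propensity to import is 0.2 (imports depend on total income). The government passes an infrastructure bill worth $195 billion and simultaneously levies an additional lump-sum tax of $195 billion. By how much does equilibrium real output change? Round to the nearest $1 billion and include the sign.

MPC = 1 − MPS = 1 − 0.53 = 0.47.
Expenditure multiplier = 1/(1 − c + m) = 1/(1 − 0.47 + 0.2) = 1/0.73 ≈ 1.37.
ΔG contributes k·ΔG = (+$195 billion) / 0.73 ≈ +$267.1 billion.
ΔT of +$195 billion changes first-round spending by −c·ΔT = −$91.65 billion, contributing k·(−c·ΔT) = (−$91.65 billion) / 0.73 ≈ −$125.5 billion.
Net ΔY = k(ΔG − c·ΔT) = (+$103.35 billion) / 0.73 ≈ +$142 billion.

+$142 billion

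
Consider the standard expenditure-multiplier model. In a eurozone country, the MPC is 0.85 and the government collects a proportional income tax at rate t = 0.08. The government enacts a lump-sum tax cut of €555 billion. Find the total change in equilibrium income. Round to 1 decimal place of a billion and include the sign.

A lump-sum tax change of −€555 billion shifts disposable income by +€555 billion; first-round consumption changes by −c × ΔT = −0.85 × (−€555 billion) = +€471.75 billion.
Expenditure multiplier = 1/(1 − c(1−t)) = 1/(1 − 0.85×0.92) = 1/0.218 ≈ 4.587.
The tax multiplier is −c × k ≈ −3.899, so ΔY = k × (−c·ΔT) = (+€471.75 billion) / 0.218 ≈ +€2,164 billion.

+€2,164.0 billion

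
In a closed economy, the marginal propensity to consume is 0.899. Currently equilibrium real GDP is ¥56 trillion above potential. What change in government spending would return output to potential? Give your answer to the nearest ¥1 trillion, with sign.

Spending multiplier = 1/(1 − MPC) = 1/(1 − 0.899) = 1/0.101 ≈ 9.901.
Need ΔY = −¥56 trillion, so ΔG = ΔY/k = (−¥56 trillion) × 0.101 ≈ −¥6 trillion.
The government should cut government spending by ¥6 trillion.

−¥6 trillion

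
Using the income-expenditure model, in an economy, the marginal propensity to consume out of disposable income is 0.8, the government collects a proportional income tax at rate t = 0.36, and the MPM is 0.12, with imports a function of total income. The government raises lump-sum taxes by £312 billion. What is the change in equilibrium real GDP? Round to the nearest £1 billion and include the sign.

A lump-sum tax change of +£312 billion shifts disposable income by −£312 billion; first-round consumption changes by −c × ΔT = −0.8 × (+£312 billion) = −£249.6 billion.
Expenditure multiplier = 1/(1 − c(1−t) + m) = 1/(1 − 0.8×0.64 + 0.12) = 1/0.608 ≈ 1.645.
The tax multiplier is −c × k ≈ −1.316, so ΔY = k × (−c·ΔT) = (−£249.6 billion) / 0.608 ≈ −£411 billion.

−£411 billion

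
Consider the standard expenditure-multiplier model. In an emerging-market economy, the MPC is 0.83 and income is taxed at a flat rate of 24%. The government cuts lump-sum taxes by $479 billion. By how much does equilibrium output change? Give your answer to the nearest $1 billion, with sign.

A lump-sum tax change of −$479 billion shifts disposable income by +$479 billion; first-round consumption changes by −c × ΔT = −0.83 × (−$479 billion) = +$397.57 billion.
Expenditure multiplier = 1/(1 − c(1−t)) = 1/(1 − 0.83×0.76) = 1/0.3692 ≈ 2.709.
The tax multiplier is −c × k ≈ −2.248, so ΔY = k × (−c·ΔT) = (+$397.57 billion) / 0.3692 ≈ +$1,077 billion.

+$1,077 billion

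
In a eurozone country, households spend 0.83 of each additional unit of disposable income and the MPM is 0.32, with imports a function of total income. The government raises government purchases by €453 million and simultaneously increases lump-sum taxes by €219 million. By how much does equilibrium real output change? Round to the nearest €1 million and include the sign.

Expenditure multiplier = 1/(1 − c + m) = 1/(1 − 0.83 + 0.32) = 1/0.49 ≈ 2.041.
ΔG contributes k·ΔG = (+€453 million) / 0.49 ≈ +€924.5 million.
ΔT of +€219 million changes first-round spending by −c·ΔT = −€181.77 million, contributing k·(−c·ΔT) = (−€181.77 million) / 0.49 ≈ −€371 million.
Net ΔY = k(ΔG − c·ΔT) = (+€271.23 million) / 0.49 ≈ +€554 million.

+€554 million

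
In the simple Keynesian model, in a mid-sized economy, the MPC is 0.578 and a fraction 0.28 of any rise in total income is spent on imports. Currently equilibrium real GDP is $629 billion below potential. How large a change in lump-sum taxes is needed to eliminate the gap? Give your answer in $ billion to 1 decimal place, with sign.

−$763.9 billion

Spending multiplier = 1/(1 − c + m) = 1/(1 − 0.578 + 0.28) = 1/0.702 ≈ 1.425.
Tax multiplier = −c·k = −0.578/0.702 ≈ −0.823. Need ΔY = +$629 billion, so ΔT = ΔY/(−c·k) = −(+$629 billion) × 0.702 / 0.578 ≈ −$763.9 billion.
The government should cut lump-sum taxes by $763.9 billion.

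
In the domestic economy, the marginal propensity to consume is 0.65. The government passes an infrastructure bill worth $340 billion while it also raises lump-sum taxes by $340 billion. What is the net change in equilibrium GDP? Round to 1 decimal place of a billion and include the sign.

Expenditure multiplier = 1/(1 − MPC) = 1/(1 − 0.65) = 1/0.35 ≈ 2.857.
ΔG contributes k·ΔG = (+$340 billion) / 0.35 ≈ +$971.4 billion.
ΔT of +$340 billion changes first-round spending by −c·ΔT = −$221 billion, contributing k·(−c·ΔT) = (−$221 billion) / 0.35 ≈ −$631.4 billion.
With ΔG = ΔT and no other leakages, the balanced-budget multiplier is 1, so ΔY = ΔG = +$340 billion.

+$340.0 billion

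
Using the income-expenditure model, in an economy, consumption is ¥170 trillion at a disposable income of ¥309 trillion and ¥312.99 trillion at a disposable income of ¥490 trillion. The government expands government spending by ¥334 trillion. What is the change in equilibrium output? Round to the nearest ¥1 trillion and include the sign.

+¥1,590 trillion

MPC = ΔC/ΔYd = (312.99 − 170)/(490 − 309) = 142.99/181 = 0.79.
Spending multiplier = 1/(1 − MPC) = 1/(1 − 0.79) = 1/0.21 ≈ 4.762.
ΔY = k × ΔG = (+¥334 trillion) / 0.21 ≈ +¥1,590 trillion.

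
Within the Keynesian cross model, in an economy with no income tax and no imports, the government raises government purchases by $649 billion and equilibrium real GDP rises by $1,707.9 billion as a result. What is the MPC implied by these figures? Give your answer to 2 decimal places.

0.62

Implied spending multiplier k = ΔY/ΔG = 1,707.9/649 ≈ 2.6316.
Since k = 1/(1 − MPC), MPC = 1 − 1/k = 1 − ΔG/ΔY = 1 − 649/1,707.9 ≈ 0.62.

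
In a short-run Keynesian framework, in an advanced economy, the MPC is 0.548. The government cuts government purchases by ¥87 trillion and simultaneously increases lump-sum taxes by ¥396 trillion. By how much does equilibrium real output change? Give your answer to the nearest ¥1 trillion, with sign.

−¥673 trillion

Expenditure multiplier = 1/(1 − MPC) = 1/(1 − 0.548) = 1/0.452 ≈ 2.212.
ΔG contributes k·ΔG = (−¥87 trillion) / 0.452 ≈ −¥192.5 trillion.
ΔT of +¥396 trillion changes first-round spending by −c·ΔT = −¥217.008 trillion, contributing k·(−c·ΔT) = (−¥217.008 trillion) / 0.452 ≈ −¥480.1 trillion.
Net ΔY = k(ΔG − c·ΔT) = (−¥304.008 trillion) / 0.452 ≈ −¥673 trillion.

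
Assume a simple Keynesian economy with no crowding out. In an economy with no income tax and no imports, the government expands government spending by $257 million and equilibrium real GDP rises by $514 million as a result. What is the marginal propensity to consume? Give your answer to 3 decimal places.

0.500

Implied spending multiplier k = ΔY/ΔG = 514/257 = 2.
Since k = 1/(1 − MPC), MPC = 1 − 1/k = 1 − ΔG/ΔY = 1 − 257/514 = 0.500.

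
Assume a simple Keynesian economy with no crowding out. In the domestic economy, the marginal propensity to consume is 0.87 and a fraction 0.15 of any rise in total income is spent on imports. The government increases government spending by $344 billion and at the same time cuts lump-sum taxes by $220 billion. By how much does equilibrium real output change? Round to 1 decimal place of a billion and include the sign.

+$1,912.1 billion

Expenditure multiplier = 1/(1 − c + m) = 1/(1 − 0.87 + 0.15) = 1/0.28 ≈ 3.571.
ΔG contributes k·ΔG = (+$344 billion) / 0.28 ≈ +$1,228.6 billion.
ΔT of −$220 billion changes first-round spending by −c·ΔT = +$191.4 billion, contributing k·(−c·ΔT) = (+$191.4 billion) / 0.28 ≈ +$683.6 billion.
Net ΔY = k(ΔG − c·ΔT) = (+$535.4 billion) / 0.28 ≈ +$1,912.1 billion.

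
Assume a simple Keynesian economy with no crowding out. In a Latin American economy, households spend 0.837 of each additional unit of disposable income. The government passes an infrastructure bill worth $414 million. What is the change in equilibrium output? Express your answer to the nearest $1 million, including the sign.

Spending multiplier = 1/(1 − MPC) = 1/(1 − 0.837) = 1/0.163 ≈ 6.135.
ΔY = k × ΔG = (+$414 million) / 0.163 ≈ +$2,540 million.

+$2,540 million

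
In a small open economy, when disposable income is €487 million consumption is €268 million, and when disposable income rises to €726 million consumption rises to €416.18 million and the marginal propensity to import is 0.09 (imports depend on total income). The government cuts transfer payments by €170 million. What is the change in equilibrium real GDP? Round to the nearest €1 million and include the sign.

MPC = ΔC/ΔYd = (416.18 − 268)/(726 − 487) = 148.18/239 = 0.62.
The transfer change shifts disposable income by −€170 million, so first-round consumption changes by c·ΔTR = 0.62 × (−€170 million) = −€105.4 million.
Expenditure multiplier = 1/(1 − c + m) = 1/(1 − 0.62 + 0.09) = 1/0.47 ≈ 2.128.
The transfer multiplier is c × k ≈ 1.319, so ΔY = k × (c·ΔTR) = (−€105.4 million) / 0.47 ≈ −€224 million.

−€224 million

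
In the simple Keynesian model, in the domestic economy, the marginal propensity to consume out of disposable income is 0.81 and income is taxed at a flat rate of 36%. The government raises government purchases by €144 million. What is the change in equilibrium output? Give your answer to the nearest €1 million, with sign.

+€299 million

Expenditure multiplier = 1/(1 − c(1−t)) = 1/(1 − 0.81×0.64) = 1/0.4816 ≈ 2.076.
ΔY = k × ΔG = (+€144 million) / 0.4816 ≈ +€299 million.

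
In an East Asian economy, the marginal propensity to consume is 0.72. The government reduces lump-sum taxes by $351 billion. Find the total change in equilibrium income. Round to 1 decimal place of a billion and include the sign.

A lump-sum tax change of −$351 billion shifts disposable income by +$351 billion; first-round consumption changes by −c × ΔT = −0.72 × (−$351 billion) = +$252.72 billion.
Expenditure multiplier = 1/(1 − MPC) = 1/(1 − 0.72) = 1/0.28 ≈ 3.571.
The tax multiplier is −c × k ≈ −2.571, so ΔY = k × (−c·ΔT) = (+$252.72 billion) / 0.28 ≈ +$902.6 billion.

+$902.6 billion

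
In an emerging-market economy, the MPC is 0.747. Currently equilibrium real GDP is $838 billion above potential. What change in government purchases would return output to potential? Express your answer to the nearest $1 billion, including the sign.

Spending multiplier = 1/(1 − MPC) = 1/(1 − 0.747) = 1/0.253 ≈ 3.953.
Need ΔY = −$838 billion, so ΔG = ΔY/k = (−$838 billion) × 0.253 ≈ −$212 billion.
The government should cut government purchases by $212 billion.

−$212 billion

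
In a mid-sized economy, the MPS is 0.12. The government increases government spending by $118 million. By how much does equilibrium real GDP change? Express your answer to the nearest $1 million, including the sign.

+$983 million

MPC = 1 − MPS = 1 − 0.12 = 0.88.
Expenditure multiplier = 1/(1 − MPC) = 1/(1 − 0.88) = 1/0.12 ≈ 8.333.
ΔY = k × ΔG = (+$118 million) / 0.12 ≈ +$983 million.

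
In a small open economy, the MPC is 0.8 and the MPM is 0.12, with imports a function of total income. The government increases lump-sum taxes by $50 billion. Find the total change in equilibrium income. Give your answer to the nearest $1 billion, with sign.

A lump-sum tax change of +$50 billion shifts disposable income by −$50 billion; first-round consumption changes by −c × ΔT = −0.8 × (+$50 billion) = −$40 billion.
Expenditure multiplier = 1/(1 − c + m) = 1/(1 − 0.8 + 0.12) = 1/0.32 = 3.125.
The tax multiplier is −c × k = −2.5, so ΔY = k × (−c·ΔT) = (−$40 billion) / 0.32 = −$125 billion.

−$125 billion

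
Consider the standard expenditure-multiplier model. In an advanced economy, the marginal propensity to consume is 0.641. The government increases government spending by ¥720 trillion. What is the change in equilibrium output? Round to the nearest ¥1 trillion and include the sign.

+¥2,006 trillion

Expenditure multiplier = 1/(1 − MPC) = 1/(1 − 0.641) = 1/0.359 ≈ 2.786.
ΔY = k × ΔG = (+¥720 trillion) / 0.359 ≈ +¥2,006 trillion.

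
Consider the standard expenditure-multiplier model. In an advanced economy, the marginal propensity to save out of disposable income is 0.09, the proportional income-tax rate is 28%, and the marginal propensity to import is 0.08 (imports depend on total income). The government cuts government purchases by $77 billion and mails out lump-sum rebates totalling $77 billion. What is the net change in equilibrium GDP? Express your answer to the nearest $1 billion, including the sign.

−$16 billion

MPC = 1 − MPS = 1 − 0.09 = 0.91.
Expenditure multiplier = 1/(1 − c(1−t) + m) = 1/(1 − 0.91×0.72 + 0.08) = 1/0.4248 ≈ 2.354.
ΔG contributes k·ΔG = (−$77 billion) / 0.4248 ≈ −$181.3 billion.
ΔT of −$77 billion changes first-round spending by −c·ΔT = +$70.07 billion, contributing k·(−c·ΔT) = (+$70.07 billion) / 0.4248 ≈ +$164.9 billion.
Net ΔY = k(ΔG − c·ΔT) = (−$6.93 billion) / 0.4248 ≈ −$16 billion.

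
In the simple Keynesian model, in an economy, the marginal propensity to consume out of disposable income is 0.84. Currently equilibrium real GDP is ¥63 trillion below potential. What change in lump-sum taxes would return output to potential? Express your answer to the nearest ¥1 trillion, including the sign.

Spending multiplier = 1/(1 − MPC) = 1/(1 − 0.84) = 1/0.16 = 6.25.
Tax multiplier = −c·k = −0.84/0.16 = −5.25. Need ΔY = +¥63 trillion, so ΔT = ΔY/(−c·k) = −(+¥63 trillion) × 0.16 / 0.84 = −¥12 trillion.
The government should cut lump-sum taxes by ¥12 trillion.

−¥12 trillion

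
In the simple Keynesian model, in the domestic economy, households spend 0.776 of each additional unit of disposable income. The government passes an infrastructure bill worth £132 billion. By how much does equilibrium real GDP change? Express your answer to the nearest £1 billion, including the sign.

+£589 billion

Expenditure multiplier = 1/(1 − MPC) = 1/(1 − 0.776) = 1/0.224 ≈ 4.464.
ΔY = k × ΔG = (+£132 billion) / 0.224 ≈ +£589 billion.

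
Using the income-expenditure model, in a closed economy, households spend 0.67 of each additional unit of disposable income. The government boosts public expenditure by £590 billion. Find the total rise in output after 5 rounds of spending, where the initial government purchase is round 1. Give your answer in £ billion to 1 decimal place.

£1,546.5 billion

Round 1 adds ΔG = £590 billion; each later round is MPC = 0.67 times the previous.
After 5 rounds: 590 + 395.3 + 264.851 + 177.45017 + 118.8916139 = ΔG·(1 − c^5)/(1 − c) = 590 × (1 − 0.1350125107)/0.33 ≈ £1,546.5 billion.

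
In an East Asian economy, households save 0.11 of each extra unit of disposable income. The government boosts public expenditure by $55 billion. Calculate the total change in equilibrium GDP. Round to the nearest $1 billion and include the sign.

MPC = 1 − MPS = 1 − 0.11 = 0.89.
Expenditure multiplier = 1/(1 − MPC) = 1/(1 − 0.89) = 1/0.11 ≈ 9.091.
ΔY = k × ΔG = (+$55 billion) / 0.11 = +$500 billion.

+$500 billion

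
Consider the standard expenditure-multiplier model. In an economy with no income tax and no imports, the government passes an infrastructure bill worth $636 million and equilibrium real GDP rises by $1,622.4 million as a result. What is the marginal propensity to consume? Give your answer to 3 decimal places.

0.608

Implied spending multiplier k = ΔY/ΔG = 1,622.4/636 ≈ 2.5509.
Since k = 1/(1 − MPC), MPC = 1 − 1/k = 1 − ΔG/ΔY = 1 − 636/1,622.4 ≈ 0.608.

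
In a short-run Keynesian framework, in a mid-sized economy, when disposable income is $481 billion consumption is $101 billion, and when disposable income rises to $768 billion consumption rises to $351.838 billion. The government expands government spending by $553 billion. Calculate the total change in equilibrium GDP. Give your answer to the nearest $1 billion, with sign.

+$4,389 billion

MPC = ΔC/ΔYd = (351.838 − 101)/(768 − 481) = 250.838/287 = 0.874.
Spending multiplier = 1/(1 − MPC) = 1/(1 − 0.874) = 1/0.126 ≈ 7.937.
ΔY = k × ΔG = (+$553 billion) / 0.126 ≈ +$4,389 billion.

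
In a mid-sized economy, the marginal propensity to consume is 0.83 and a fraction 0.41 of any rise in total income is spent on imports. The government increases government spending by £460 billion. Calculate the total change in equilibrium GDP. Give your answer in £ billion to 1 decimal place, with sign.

Spending multiplier = 1/(1 − c + m) = 1/(1 − 0.83 + 0.41) = 1/0.58 ≈ 1.724.
ΔY = k × ΔG = (+£460 billion) / 0.58 ≈ +£793.1 billion.

+£793.1 billion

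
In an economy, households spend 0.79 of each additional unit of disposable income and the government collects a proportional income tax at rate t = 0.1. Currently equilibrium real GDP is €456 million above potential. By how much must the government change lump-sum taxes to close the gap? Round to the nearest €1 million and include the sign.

+€167 million

Spending multiplier = 1/(1 − c(1−t)) = 1/(1 − 0.79×0.9) = 1/0.289 ≈ 3.46.
Tax multiplier = −c·k = −0.79/0.289 ≈ −2.734. Need ΔY = −€456 million, so ΔT = ΔY/(−c·k) = −(−€456 million) × 0.289 / 0.79 ≈ +€167 million.
The government should raise lump-sum taxes by €167 million.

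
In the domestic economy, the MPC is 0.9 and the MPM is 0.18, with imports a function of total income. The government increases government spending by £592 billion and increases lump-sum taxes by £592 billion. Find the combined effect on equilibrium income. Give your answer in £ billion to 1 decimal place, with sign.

+£211.4 billion

Expenditure multiplier = 1/(1 − c + m) = 1/(1 − 0.9 + 0.18) = 1/0.28 ≈ 3.571.
ΔG contributes k·ΔG = (+£592 billion) / 0.28 ≈ +£2,114.3 billion.
ΔT of +£592 billion changes first-round spending by −c·ΔT = −£532.8 billion, contributing k·(−c·ΔT) = (−£532.8 billion) / 0.28 ≈ −£1,902.9 billion.
Net ΔY = k(ΔG − c·ΔT) = (+£59.2 billion) / 0.28 ≈ +£211.4 billion.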